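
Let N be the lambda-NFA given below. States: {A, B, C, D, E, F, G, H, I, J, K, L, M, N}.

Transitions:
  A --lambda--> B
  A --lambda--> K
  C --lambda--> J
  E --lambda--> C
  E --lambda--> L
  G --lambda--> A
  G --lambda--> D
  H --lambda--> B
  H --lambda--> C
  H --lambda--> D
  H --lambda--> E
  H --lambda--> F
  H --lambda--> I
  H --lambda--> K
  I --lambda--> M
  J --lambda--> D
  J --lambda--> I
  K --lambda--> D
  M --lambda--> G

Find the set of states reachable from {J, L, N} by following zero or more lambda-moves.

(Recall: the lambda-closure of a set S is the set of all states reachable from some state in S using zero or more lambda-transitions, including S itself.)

{A, B, D, G, I, J, K, L, M, N}

Start with {J, L, N}.
From J via lambda: add D, I.
From I via lambda: add M.
From M via lambda: add G.
From G via lambda: add A.
From A via lambda: add B, K.
No new states can be added; the closed set is {A, B, D, G, I, J, K, L, M, N}.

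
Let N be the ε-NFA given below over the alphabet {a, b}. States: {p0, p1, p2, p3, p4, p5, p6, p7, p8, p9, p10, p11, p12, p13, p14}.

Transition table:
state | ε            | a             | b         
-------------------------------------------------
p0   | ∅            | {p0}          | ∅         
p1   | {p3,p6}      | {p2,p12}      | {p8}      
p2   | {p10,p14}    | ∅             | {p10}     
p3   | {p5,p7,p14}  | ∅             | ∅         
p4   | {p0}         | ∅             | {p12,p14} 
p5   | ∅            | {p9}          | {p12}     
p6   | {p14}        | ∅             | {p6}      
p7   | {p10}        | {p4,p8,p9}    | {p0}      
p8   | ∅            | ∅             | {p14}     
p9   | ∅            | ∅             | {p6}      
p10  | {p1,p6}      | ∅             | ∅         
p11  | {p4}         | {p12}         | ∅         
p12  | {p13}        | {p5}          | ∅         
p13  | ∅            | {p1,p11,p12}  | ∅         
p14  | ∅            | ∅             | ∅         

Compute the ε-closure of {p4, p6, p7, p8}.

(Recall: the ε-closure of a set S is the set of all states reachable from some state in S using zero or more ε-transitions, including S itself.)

Start with {p4, p6, p7, p8}.
From p4 via ε: add p0.
From p6 via ε: add p14.
From p7 via ε: add p10.
From p10 via ε: add p1.
From p1 via ε: add p3.
From p3 via ε: add p5.
No new states can be added; the closed set is {p0, p1, p3, p4, p5, p6, p7, p8, p10, p14}.

{p0, p1, p3, p4, p5, p6, p7, p8, p10, p14}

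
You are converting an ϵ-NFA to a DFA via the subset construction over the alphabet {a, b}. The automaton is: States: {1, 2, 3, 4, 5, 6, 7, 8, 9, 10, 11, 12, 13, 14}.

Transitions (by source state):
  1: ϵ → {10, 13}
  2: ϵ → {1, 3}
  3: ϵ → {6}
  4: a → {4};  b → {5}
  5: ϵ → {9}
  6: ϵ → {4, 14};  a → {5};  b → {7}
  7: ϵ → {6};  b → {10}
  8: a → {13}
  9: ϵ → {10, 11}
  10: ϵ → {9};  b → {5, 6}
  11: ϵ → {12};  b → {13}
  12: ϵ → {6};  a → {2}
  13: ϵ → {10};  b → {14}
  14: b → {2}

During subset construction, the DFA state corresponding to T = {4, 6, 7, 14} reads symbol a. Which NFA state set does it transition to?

{4, 5, 6, 9, 10, 11, 12, 14}

4 on a → {4}.
6 on a → {5}.
No a-transition from 7, 14.
Union after reading a: {4, 5}.
Now take the ϵ-closure:
From 5 via ϵ: add 9.
From 9 via ϵ: add 10, 11.
From 11 via ϵ: add 12.
From 12 via ϵ: add 6.
From 6 via ϵ: add 14.
No new states can be added; the closed set is {4, 5, 6, 9, 10, 11, 12, 14}.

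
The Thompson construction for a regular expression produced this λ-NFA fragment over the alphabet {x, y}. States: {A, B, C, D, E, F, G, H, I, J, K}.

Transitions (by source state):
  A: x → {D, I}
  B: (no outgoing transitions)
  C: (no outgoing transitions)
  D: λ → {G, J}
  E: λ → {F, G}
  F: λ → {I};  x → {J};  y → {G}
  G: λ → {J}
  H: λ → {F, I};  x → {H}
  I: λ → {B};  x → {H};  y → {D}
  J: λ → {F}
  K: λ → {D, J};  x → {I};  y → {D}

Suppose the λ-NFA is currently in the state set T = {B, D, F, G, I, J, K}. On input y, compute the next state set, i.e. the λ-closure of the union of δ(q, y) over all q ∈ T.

F on y → {G}.
I on y → {D}.
K on y → {D}.
No y-transition from B, D, G, J.
Union after reading y: {D, G}.
Now take the λ-closure:
From D via λ: add J.
From J via λ: add F.
From F via λ: add I.
From I via λ: add B.
No new states can be added; the closed set is {B, D, F, G, I, J}.

{B, D, F, G, I, J}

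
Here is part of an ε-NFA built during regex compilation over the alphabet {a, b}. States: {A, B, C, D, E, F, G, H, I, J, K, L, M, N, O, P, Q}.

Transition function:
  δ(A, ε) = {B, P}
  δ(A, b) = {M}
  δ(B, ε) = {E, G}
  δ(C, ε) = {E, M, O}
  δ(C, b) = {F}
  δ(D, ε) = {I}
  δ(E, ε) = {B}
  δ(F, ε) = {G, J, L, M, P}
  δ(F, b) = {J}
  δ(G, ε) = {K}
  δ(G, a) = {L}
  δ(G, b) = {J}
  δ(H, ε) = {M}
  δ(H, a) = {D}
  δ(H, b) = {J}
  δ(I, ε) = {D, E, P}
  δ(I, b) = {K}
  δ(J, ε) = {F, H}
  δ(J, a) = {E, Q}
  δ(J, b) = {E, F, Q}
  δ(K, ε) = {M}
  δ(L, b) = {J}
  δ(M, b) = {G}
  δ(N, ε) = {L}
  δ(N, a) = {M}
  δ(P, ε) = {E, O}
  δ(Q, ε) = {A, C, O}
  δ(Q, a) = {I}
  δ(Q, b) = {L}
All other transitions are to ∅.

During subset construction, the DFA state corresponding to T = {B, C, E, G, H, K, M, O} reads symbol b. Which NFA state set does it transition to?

C on b → {F}.
G on b → {J}.
H on b → {J}.
M on b → {G}.
No b-transition from B, E, K, O.
Union after reading b: {F, G, J}.
Now take the ε-closure:
From F via ε: add L, M, P.
From G via ε: add K.
From J via ε: add H.
From P via ε: add E, O.
From E via ε: add B.
No new states can be added; the closed set is {B, E, F, G, H, J, K, L, M, O, P}.

{B, E, F, G, H, J, K, L, M, O, P}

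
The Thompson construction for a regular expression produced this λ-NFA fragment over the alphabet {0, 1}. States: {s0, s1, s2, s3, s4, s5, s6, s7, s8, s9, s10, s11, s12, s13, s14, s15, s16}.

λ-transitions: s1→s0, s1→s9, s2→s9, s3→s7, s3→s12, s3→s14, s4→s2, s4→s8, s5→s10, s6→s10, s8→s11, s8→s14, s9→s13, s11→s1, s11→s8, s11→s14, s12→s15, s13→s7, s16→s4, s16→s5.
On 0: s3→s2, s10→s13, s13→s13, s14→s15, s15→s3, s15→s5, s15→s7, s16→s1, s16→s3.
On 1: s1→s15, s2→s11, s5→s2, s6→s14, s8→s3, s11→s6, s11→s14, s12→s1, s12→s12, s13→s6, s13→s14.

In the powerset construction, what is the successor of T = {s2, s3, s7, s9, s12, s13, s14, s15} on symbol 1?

s2 on 1 → {s11}.
s12 on 1 → {s1, s12}.
s13 on 1 → {s6, s14}.
No 1-transition from s3, s7, s9, s14, s15.
Union after reading 1: {s1, s6, s11, s12, s14}.
Now take the λ-closure:
From s1 via λ: add s0, s9.
From s6 via λ: add s10.
From s11 via λ: add s8.
From s12 via λ: add s15.
From s9 via λ: add s13.
From s13 via λ: add s7.
No new states can be added; the closed set is {s0, s1, s6, s7, s8, s9, s10, s11, s12, s13, s14, s15}.

{s0, s1, s6, s7, s8, s9, s10, s11, s12, s13, s14, s15}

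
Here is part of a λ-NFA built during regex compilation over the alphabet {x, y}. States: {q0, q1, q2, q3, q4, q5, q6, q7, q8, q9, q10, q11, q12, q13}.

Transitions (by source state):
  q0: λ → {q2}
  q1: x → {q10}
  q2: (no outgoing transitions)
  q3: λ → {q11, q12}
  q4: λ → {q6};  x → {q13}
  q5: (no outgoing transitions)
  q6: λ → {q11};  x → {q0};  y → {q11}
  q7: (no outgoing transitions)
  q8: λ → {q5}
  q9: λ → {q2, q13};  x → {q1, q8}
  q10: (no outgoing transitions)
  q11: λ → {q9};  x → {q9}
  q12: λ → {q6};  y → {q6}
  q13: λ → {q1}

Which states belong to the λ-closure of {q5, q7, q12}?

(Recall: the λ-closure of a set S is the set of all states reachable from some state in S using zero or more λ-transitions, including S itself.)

Start with {q5, q7, q12}.
From q12 via λ: add q6.
From q6 via λ: add q11.
From q11 via λ: add q9.
From q9 via λ: add q2, q13.
From q13 via λ: add q1.
No new states can be added; the closed set is {q1, q2, q5, q6, q7, q9, q11, q12, q13}.

{q1, q2, q5, q6, q7, q9, q11, q12, q13}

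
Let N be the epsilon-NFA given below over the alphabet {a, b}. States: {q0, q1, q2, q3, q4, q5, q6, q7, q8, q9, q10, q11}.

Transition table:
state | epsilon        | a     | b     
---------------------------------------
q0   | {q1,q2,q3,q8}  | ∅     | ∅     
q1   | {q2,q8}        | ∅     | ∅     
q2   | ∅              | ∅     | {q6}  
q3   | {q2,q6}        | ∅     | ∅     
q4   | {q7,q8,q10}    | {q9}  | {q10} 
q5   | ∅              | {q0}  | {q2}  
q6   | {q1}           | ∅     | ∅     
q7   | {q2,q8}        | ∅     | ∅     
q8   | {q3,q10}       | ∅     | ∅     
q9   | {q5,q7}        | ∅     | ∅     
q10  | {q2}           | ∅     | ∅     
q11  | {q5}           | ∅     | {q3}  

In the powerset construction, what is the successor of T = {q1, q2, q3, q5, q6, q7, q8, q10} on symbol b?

{q1, q2, q3, q6, q8, q10}

q2 on b → {q6}.
q5 on b → {q2}.
No b-transition from q1, q3, q6, q7, q8, q10.
Union after reading b: {q2, q6}.
Now take the epsilon-closure:
From q6 via epsilon: add q1.
From q1 via epsilon: add q8.
From q8 via epsilon: add q3, q10.
No new states can be added; the closed set is {q1, q2, q3, q6, q8, q10}.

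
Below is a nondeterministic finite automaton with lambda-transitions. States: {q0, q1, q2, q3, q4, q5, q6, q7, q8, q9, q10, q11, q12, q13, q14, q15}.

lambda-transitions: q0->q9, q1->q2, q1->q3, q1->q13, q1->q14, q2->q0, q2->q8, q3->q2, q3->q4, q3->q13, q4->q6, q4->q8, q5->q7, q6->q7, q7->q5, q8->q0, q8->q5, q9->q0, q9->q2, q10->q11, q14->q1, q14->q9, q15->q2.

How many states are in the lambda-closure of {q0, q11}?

Start with {q0, q11}.
From q0 via lambda: add q9.
From q9 via lambda: add q2.
From q2 via lambda: add q8.
From q8 via lambda: add q5.
From q5 via lambda: add q7.
lambda-closure = {q0, q2, q5, q7, q8, q9, q11}, which has 7 states.

7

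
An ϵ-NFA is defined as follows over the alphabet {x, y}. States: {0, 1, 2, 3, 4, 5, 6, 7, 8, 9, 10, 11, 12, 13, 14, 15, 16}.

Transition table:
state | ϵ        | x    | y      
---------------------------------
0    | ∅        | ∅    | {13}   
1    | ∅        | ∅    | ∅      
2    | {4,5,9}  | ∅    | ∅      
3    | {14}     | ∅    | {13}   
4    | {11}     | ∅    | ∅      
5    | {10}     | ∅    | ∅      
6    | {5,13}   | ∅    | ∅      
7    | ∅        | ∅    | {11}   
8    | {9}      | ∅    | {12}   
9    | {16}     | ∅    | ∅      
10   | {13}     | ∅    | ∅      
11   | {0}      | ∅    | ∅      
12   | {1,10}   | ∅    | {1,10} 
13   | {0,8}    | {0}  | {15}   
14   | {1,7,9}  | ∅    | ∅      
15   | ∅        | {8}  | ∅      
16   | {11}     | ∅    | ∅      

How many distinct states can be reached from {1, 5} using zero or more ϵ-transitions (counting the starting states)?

Start with {1, 5}.
From 5 via ϵ: add 10.
From 10 via ϵ: add 13.
From 13 via ϵ: add 0, 8.
From 8 via ϵ: add 9.
From 9 via ϵ: add 16.
From 16 via ϵ: add 11.
ϵ-closure = {0, 1, 5, 8, 9, 10, 11, 13, 16}, which has 9 states.

9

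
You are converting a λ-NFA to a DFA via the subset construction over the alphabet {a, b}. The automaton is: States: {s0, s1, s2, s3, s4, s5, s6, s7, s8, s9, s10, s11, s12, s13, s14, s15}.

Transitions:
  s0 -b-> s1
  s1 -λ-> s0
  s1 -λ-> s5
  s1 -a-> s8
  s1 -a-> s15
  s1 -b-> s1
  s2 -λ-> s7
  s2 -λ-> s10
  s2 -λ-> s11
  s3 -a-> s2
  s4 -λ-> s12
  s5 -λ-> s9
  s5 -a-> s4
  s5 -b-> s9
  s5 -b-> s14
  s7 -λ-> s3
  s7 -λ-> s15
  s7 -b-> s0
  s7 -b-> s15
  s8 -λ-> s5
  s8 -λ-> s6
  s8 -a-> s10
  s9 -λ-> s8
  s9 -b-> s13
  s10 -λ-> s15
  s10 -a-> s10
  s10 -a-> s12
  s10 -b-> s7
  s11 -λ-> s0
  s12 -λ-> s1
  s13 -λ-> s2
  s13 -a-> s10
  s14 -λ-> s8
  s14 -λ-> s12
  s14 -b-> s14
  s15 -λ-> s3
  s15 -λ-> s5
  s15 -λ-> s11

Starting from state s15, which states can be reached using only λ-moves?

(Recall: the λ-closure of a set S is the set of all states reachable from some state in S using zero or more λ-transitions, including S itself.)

Start with {s15}.
From s15 via λ: add s3, s5, s11.
From s5 via λ: add s9.
From s11 via λ: add s0.
From s9 via λ: add s8.
From s8 via λ: add s6.
No new states can be added; the closed set is {s0, s3, s5, s6, s8, s9, s11, s15}.

{s0, s3, s5, s6, s8, s9, s11, s15}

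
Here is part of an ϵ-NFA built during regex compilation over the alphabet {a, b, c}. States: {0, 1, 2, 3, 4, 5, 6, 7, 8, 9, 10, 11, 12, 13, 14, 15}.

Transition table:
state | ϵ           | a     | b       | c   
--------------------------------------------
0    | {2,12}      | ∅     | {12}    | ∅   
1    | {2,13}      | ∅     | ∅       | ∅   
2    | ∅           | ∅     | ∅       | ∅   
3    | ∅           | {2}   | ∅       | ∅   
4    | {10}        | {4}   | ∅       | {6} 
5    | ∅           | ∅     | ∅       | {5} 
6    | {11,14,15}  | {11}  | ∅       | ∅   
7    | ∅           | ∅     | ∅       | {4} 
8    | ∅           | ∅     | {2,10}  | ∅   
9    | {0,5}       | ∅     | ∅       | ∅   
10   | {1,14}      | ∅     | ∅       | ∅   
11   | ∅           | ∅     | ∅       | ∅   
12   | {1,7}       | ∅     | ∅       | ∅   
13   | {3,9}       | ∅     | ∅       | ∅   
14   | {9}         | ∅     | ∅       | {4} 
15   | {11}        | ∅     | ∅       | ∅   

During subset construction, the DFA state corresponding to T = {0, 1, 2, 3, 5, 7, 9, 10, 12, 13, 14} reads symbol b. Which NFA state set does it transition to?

0 on b → {12}.
No b-transition from 1, 2, 3, 5, 7, 9, 10, 12, 13, 14.
Union after reading b: {12}.
Now take the ϵ-closure:
From 12 via ϵ: add 1, 7.
From 1 via ϵ: add 2, 13.
From 13 via ϵ: add 3, 9.
From 9 via ϵ: add 0, 5.
No new states can be added; the closed set is {0, 1, 2, 3, 5, 7, 9, 12, 13}.

{0, 1, 2, 3, 5, 7, 9, 12, 13}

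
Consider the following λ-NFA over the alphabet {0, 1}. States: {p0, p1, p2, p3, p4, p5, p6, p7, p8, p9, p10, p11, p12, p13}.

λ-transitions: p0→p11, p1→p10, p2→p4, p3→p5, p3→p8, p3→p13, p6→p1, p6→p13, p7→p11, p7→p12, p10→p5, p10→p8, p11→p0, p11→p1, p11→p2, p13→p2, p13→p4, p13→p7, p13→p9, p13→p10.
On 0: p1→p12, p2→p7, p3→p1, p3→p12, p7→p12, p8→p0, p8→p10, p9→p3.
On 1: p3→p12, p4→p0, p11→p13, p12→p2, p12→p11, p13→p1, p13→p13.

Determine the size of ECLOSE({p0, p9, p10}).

Start with {p0, p9, p10}.
From p0 via λ: add p11.
From p10 via λ: add p5, p8.
From p11 via λ: add p1, p2.
From p2 via λ: add p4.
λ-closure = {p0, p1, p2, p4, p5, p8, p9, p10, p11}, which has 9 states.

9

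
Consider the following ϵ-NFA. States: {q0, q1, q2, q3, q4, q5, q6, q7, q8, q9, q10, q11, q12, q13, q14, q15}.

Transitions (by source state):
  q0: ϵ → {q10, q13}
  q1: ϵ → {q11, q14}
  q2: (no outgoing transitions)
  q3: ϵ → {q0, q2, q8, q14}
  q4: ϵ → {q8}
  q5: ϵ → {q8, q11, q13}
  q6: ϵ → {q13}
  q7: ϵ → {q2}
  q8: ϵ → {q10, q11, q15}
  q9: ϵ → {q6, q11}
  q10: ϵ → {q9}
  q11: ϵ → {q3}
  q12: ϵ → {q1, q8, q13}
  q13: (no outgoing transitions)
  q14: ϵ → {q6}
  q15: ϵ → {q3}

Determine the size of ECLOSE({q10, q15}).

Start with {q10, q15}.
From q10 via ϵ: add q9.
From q15 via ϵ: add q3.
From q3 via ϵ: add q0, q2, q8, q14.
From q9 via ϵ: add q6, q11.
From q0 via ϵ: add q13.
ϵ-closure = {q0, q2, q3, q6, q8, q9, q10, q11, q13, q14, q15}, which has 11 states.

11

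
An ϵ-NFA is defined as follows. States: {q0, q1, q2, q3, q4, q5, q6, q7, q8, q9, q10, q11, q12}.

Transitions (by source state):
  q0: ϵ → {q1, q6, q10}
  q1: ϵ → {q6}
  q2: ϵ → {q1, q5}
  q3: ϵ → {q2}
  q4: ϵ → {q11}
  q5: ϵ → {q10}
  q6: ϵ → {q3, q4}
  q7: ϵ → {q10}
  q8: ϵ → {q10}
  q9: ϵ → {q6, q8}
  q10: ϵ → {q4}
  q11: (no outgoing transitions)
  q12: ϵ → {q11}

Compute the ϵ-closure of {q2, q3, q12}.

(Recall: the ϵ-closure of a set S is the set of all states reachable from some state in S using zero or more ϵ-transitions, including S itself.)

Start with {q2, q3, q12}.
From q2 via ϵ: add q1, q5.
From q12 via ϵ: add q11.
From q1 via ϵ: add q6.
From q5 via ϵ: add q10.
From q6 via ϵ: add q4.
No new states can be added; the closed set is {q1, q2, q3, q4, q5, q6, q10, q11, q12}.

{q1, q2, q3, q4, q5, q6, q10, q11, q12}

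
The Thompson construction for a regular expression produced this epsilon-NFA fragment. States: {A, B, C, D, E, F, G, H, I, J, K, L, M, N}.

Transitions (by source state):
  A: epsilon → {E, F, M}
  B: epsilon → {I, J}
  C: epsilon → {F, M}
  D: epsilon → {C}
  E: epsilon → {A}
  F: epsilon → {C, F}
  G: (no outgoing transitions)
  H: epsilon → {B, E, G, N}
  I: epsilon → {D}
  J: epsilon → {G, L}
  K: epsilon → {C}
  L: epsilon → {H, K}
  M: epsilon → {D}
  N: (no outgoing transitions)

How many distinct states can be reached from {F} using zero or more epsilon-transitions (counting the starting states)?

Start with {F}.
From F via epsilon: add C.
From C via epsilon: add M.
From M via epsilon: add D.
epsilon-closure = {C, D, F, M}, which has 4 states.

4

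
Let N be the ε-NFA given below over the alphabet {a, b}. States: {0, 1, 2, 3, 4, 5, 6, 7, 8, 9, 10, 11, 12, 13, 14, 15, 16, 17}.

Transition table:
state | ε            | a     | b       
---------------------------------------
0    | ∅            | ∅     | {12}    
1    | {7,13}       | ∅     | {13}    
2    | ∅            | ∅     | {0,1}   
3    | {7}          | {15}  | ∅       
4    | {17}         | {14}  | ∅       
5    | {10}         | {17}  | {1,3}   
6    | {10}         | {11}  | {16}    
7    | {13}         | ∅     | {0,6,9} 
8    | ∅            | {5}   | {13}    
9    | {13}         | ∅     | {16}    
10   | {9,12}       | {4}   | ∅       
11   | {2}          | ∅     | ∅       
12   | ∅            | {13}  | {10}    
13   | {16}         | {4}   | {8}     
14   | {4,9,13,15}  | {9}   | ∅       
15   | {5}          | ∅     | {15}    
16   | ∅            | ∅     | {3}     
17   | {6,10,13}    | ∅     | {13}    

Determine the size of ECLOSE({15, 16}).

7

Start with {15, 16}.
From 15 via ε: add 5.
From 5 via ε: add 10.
From 10 via ε: add 9, 12.
From 9 via ε: add 13.
ε-closure = {5, 9, 10, 12, 13, 15, 16}, which has 7 states.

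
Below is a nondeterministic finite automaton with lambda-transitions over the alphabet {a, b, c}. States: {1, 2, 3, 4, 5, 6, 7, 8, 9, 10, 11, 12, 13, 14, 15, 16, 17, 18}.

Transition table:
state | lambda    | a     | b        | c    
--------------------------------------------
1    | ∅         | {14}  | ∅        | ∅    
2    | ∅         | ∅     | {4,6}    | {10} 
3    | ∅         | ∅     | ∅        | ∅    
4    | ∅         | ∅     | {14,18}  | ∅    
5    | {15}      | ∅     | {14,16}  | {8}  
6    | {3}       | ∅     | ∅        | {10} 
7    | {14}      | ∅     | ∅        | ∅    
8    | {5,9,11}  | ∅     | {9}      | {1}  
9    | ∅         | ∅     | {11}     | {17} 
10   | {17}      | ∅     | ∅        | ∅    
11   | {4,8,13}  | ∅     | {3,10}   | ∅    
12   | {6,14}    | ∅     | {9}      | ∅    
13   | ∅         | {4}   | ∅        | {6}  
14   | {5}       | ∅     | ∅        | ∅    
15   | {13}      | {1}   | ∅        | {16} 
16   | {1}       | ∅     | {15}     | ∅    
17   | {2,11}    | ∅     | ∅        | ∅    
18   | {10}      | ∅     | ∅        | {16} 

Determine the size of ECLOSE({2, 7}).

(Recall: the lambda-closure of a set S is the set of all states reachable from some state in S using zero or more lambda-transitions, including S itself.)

Start with {2, 7}.
From 7 via lambda: add 14.
From 14 via lambda: add 5.
From 5 via lambda: add 15.
From 15 via lambda: add 13.
lambda-closure = {2, 5, 7, 13, 14, 15}, which has 6 states.

6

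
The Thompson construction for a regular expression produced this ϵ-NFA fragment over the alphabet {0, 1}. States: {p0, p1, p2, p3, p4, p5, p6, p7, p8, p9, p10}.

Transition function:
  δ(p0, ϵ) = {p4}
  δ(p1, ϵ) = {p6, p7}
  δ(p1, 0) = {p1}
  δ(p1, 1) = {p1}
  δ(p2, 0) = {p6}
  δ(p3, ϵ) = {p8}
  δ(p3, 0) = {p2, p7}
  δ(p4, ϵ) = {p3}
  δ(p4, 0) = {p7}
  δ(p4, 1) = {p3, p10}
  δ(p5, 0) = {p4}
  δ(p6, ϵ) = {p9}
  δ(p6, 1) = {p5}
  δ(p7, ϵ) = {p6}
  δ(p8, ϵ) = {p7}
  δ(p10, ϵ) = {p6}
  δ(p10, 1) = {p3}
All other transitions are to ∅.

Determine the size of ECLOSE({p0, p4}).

7

Start with {p0, p4}.
From p4 via ϵ: add p3.
From p3 via ϵ: add p8.
From p8 via ϵ: add p7.
From p7 via ϵ: add p6.
From p6 via ϵ: add p9.
ϵ-closure = {p0, p3, p4, p6, p7, p8, p9}, which has 7 states.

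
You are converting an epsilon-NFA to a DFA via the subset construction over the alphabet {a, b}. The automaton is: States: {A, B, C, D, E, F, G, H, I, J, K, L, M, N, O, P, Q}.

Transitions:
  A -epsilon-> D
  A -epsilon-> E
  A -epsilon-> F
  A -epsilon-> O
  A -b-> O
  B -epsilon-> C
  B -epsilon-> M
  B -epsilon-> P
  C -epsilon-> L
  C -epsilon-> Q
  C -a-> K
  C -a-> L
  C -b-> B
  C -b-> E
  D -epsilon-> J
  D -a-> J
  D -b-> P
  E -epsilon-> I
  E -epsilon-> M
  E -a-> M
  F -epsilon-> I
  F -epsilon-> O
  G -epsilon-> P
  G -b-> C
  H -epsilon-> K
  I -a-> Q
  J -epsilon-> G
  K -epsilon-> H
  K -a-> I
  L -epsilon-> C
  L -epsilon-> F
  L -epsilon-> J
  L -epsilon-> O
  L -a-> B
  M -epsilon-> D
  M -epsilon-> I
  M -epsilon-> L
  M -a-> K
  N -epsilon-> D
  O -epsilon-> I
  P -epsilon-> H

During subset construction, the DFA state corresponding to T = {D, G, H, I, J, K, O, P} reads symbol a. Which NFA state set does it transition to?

D on a → {J}.
I on a → {Q}.
K on a → {I}.
No a-transition from G, H, J, O, P.
Union after reading a: {I, J, Q}.
Now take the epsilon-closure:
From J via epsilon: add G.
From G via epsilon: add P.
From P via epsilon: add H.
From H via epsilon: add K.
No new states can be added; the closed set is {G, H, I, J, K, P, Q}.

{G, H, I, J, K, P, Q}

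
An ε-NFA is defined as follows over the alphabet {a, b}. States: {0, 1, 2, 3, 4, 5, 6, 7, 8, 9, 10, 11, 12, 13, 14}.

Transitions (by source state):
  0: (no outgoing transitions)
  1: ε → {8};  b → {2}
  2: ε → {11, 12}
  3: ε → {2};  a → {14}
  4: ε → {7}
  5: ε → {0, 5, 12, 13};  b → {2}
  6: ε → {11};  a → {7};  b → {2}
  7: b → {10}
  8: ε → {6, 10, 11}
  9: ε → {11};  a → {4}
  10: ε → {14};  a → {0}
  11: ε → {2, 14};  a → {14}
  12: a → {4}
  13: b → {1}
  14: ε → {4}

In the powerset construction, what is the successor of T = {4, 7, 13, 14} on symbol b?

{1, 2, 4, 6, 7, 8, 10, 11, 12, 14}

7 on b → {10}.
13 on b → {1}.
No b-transition from 4, 14.
Union after reading b: {1, 10}.
Now take the ε-closure:
From 1 via ε: add 8.
From 10 via ε: add 14.
From 8 via ε: add 6, 11.
From 14 via ε: add 4.
From 4 via ε: add 7.
From 11 via ε: add 2.
From 2 via ε: add 12.
No new states can be added; the closed set is {1, 2, 4, 6, 7, 8, 10, 11, 12, 14}.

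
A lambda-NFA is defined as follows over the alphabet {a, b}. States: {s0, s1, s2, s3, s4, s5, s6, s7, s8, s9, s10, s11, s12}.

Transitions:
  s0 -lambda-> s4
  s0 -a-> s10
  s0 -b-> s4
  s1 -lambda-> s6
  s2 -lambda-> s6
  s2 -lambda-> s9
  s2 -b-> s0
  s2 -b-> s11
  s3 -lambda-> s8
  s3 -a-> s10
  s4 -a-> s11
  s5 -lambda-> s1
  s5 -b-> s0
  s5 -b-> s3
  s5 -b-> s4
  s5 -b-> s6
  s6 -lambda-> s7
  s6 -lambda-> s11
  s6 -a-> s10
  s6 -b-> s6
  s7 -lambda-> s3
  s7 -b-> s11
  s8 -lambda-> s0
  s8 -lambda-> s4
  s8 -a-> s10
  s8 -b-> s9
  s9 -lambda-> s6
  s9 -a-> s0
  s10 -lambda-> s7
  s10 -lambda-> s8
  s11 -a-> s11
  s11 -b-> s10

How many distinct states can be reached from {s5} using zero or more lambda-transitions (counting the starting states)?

Start with {s5}.
From s5 via lambda: add s1.
From s1 via lambda: add s6.
From s6 via lambda: add s7, s11.
From s7 via lambda: add s3.
From s3 via lambda: add s8.
From s8 via lambda: add s0, s4.
lambda-closure = {s0, s1, s3, s4, s5, s6, s7, s8, s11}, which has 9 states.

9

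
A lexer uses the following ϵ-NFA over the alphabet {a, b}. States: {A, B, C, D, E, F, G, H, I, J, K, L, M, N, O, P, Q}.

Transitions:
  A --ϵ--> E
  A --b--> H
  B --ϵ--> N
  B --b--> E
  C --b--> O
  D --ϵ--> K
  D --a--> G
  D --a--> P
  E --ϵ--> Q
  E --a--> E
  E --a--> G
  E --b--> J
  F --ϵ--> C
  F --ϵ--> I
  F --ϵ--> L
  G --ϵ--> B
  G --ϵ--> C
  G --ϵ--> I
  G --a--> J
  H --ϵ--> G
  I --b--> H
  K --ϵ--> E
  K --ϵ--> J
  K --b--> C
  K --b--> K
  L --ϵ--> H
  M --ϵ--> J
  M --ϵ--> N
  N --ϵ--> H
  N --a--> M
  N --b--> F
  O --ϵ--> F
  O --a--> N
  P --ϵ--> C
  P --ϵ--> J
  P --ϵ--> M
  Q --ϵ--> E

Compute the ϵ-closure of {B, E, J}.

{B, C, E, G, H, I, J, N, Q}

Start with {B, E, J}.
From B via ϵ: add N.
From E via ϵ: add Q.
From N via ϵ: add H.
From H via ϵ: add G.
From G via ϵ: add C, I.
No new states can be added; the closed set is {B, C, E, G, H, I, J, N, Q}.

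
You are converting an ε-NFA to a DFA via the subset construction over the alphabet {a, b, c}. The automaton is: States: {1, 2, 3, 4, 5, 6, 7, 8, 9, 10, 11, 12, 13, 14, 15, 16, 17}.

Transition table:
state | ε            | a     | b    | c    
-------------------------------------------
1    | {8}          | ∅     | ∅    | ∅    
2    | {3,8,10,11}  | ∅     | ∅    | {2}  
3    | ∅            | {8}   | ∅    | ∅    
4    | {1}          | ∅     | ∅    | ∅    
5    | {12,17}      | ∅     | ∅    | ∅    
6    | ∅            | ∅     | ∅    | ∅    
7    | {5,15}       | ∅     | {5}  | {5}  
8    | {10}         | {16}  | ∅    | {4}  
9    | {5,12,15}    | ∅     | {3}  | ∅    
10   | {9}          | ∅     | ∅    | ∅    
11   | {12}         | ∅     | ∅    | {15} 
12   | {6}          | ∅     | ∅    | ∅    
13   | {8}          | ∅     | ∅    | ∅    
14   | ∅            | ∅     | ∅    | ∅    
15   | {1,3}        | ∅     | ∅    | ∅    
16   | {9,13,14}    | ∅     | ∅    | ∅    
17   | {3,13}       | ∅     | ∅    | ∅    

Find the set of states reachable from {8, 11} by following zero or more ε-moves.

Start with {8, 11}.
From 8 via ε: add 10.
From 11 via ε: add 12.
From 10 via ε: add 9.
From 12 via ε: add 6.
From 9 via ε: add 5, 15.
From 5 via ε: add 17.
From 15 via ε: add 1, 3.
From 17 via ε: add 13.
No new states can be added; the closed set is {1, 3, 5, 6, 8, 9, 10, 11, 12, 13, 15, 17}.

{1, 3, 5, 6, 8, 9, 10, 11, 12, 13, 15, 17}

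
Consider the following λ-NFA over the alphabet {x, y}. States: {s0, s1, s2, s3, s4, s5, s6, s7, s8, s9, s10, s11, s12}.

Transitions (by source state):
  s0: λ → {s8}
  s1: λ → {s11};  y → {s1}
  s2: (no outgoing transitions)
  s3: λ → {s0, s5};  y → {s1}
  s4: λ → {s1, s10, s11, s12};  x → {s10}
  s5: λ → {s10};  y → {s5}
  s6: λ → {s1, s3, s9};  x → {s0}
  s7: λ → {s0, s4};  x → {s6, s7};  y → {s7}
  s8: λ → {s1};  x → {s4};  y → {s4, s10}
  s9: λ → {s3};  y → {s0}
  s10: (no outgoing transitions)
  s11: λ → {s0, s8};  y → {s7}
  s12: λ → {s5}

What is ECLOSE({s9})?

Start with {s9}.
From s9 via λ: add s3.
From s3 via λ: add s0, s5.
From s0 via λ: add s8.
From s5 via λ: add s10.
From s8 via λ: add s1.
From s1 via λ: add s11.
No new states can be added; the closed set is {s0, s1, s3, s5, s8, s9, s10, s11}.

{s0, s1, s3, s5, s8, s9, s10, s11}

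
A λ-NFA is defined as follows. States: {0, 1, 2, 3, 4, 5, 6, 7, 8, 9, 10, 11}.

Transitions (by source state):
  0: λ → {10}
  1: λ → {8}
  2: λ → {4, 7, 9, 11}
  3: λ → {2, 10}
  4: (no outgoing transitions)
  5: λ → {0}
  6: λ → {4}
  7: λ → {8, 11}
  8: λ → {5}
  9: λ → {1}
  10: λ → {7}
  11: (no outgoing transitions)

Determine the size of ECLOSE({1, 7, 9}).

Start with {1, 7, 9}.
From 1 via λ: add 8.
From 7 via λ: add 11.
From 8 via λ: add 5.
From 5 via λ: add 0.
From 0 via λ: add 10.
λ-closure = {0, 1, 5, 7, 8, 9, 10, 11}, which has 8 states.

8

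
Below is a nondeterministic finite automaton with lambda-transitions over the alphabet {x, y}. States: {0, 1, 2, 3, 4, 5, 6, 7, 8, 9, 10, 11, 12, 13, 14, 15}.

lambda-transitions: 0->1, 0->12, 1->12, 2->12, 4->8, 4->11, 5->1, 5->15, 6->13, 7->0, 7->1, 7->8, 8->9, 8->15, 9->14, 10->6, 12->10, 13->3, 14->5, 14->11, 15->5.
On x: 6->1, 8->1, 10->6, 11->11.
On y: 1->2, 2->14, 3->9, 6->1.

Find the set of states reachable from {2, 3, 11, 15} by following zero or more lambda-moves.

Start with {2, 3, 11, 15}.
From 2 via lambda: add 12.
From 15 via lambda: add 5.
From 5 via lambda: add 1.
From 12 via lambda: add 10.
From 10 via lambda: add 6.
From 6 via lambda: add 13.
No new states can be added; the closed set is {1, 2, 3, 5, 6, 10, 11, 12, 13, 15}.

{1, 2, 3, 5, 6, 10, 11, 12, 13, 15}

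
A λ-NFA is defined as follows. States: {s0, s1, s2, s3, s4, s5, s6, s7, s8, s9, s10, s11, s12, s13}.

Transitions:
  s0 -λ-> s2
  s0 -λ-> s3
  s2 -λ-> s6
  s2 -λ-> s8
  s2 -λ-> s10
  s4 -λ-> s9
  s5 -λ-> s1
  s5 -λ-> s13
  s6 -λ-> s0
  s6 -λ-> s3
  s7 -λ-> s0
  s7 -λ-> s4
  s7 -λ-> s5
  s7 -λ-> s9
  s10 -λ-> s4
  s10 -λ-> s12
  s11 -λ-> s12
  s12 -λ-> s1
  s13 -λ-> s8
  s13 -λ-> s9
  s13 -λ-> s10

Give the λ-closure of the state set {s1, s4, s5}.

Start with {s1, s4, s5}.
From s4 via λ: add s9.
From s5 via λ: add s13.
From s13 via λ: add s8, s10.
From s10 via λ: add s12.
No new states can be added; the closed set is {s1, s4, s5, s8, s9, s10, s12, s13}.

{s1, s4, s5, s8, s9, s10, s12, s13}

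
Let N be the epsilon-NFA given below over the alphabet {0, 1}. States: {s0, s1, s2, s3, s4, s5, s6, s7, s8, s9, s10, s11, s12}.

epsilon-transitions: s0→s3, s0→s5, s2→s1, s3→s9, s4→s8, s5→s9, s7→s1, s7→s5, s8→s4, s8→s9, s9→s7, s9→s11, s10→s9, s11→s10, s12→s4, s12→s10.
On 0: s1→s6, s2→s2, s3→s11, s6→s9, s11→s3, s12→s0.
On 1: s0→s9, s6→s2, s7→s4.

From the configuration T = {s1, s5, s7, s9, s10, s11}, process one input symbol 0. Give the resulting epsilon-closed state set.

s1 on 0 → {s6}.
s11 on 0 → {s3}.
No 0-transition from s5, s7, s9, s10.
Union after reading 0: {s3, s6}.
Now take the epsilon-closure:
From s3 via epsilon: add s9.
From s9 via epsilon: add s7, s11.
From s7 via epsilon: add s1, s5.
From s11 via epsilon: add s10.
No new states can be added; the closed set is {s1, s3, s5, s6, s7, s9, s10, s11}.

{s1, s3, s5, s6, s7, s9, s10, s11}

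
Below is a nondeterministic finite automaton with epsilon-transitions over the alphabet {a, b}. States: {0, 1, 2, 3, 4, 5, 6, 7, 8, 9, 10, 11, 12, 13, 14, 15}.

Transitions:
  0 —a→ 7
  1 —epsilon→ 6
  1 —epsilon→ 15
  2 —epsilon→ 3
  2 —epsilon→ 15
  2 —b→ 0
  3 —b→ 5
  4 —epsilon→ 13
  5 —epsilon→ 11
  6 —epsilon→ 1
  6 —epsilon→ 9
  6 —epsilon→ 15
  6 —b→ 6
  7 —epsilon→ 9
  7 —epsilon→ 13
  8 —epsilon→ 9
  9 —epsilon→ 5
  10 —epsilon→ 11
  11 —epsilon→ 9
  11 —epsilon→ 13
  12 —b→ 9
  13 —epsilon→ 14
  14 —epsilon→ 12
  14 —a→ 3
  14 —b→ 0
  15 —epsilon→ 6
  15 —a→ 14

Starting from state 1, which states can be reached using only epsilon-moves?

Start with {1}.
From 1 via epsilon: add 6, 15.
From 6 via epsilon: add 9.
From 9 via epsilon: add 5.
From 5 via epsilon: add 11.
From 11 via epsilon: add 13.
From 13 via epsilon: add 14.
From 14 via epsilon: add 12.
No new states can be added; the closed set is {1, 5, 6, 9, 11, 12, 13, 14, 15}.

{1, 5, 6, 9, 11, 12, 13, 14, 15}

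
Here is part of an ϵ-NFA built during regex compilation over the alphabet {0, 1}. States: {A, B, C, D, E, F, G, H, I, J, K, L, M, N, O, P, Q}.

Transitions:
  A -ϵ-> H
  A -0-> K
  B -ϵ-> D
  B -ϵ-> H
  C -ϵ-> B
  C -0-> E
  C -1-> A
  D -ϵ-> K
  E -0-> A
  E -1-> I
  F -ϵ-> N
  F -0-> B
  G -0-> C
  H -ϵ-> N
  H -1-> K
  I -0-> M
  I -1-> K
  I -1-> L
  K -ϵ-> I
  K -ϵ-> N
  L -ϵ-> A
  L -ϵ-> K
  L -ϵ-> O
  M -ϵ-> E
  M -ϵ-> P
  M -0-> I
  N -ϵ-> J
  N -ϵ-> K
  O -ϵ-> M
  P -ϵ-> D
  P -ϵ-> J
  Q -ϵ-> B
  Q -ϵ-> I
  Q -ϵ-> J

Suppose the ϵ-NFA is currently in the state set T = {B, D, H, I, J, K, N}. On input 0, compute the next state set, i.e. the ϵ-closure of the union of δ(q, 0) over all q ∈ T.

{D, E, I, J, K, M, N, P}

I on 0 → {M}.
No 0-transition from B, D, H, J, K, N.
Union after reading 0: {M}.
Now take the ϵ-closure:
From M via ϵ: add E, P.
From P via ϵ: add D, J.
From D via ϵ: add K.
From K via ϵ: add I, N.
No new states can be added; the closed set is {D, E, I, J, K, M, N, P}.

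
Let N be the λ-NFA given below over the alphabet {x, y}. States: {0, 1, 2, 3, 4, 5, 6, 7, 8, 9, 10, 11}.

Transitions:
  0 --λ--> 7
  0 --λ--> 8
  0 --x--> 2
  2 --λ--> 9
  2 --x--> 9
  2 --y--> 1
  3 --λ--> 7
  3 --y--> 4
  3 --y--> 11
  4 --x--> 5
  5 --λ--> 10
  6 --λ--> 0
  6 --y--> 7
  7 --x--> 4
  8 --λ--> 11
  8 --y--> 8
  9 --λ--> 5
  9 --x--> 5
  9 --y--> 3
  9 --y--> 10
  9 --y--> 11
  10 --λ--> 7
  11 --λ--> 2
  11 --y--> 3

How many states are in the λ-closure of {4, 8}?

8

Start with {4, 8}.
From 8 via λ: add 11.
From 11 via λ: add 2.
From 2 via λ: add 9.
From 9 via λ: add 5.
From 5 via λ: add 10.
From 10 via λ: add 7.
λ-closure = {2, 4, 5, 7, 8, 9, 10, 11}, which has 8 states.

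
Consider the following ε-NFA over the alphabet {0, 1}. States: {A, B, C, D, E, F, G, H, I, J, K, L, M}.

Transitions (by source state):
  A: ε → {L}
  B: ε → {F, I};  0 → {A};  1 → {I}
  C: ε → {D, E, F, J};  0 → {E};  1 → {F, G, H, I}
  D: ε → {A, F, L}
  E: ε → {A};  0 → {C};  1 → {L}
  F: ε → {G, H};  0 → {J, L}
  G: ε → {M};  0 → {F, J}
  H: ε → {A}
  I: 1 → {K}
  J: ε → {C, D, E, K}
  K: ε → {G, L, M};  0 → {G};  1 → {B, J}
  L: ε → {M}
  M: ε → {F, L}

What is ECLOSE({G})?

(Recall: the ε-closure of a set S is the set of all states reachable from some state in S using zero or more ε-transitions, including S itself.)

Start with {G}.
From G via ε: add M.
From M via ε: add F, L.
From F via ε: add H.
From H via ε: add A.
No new states can be added; the closed set is {A, F, G, H, L, M}.

{A, F, G, H, L, M}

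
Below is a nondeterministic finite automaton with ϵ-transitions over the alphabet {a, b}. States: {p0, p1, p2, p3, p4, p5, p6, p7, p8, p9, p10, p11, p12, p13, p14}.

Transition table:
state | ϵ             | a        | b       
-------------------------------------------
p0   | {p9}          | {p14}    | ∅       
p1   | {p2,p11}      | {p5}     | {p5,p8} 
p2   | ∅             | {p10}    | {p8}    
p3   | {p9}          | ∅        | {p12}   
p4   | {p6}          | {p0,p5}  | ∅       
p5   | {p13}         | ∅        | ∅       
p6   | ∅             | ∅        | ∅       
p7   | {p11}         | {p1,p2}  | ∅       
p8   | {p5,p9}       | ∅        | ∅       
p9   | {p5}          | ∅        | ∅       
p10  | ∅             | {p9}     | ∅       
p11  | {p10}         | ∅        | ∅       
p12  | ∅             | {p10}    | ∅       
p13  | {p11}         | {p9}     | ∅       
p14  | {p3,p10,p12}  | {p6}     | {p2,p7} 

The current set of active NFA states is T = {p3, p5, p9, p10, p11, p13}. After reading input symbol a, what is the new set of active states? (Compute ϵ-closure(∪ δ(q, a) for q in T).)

p10 on a → {p9}.
p13 on a → {p9}.
No a-transition from p3, p5, p9, p11.
Union after reading a: {p9}.
Now take the ϵ-closure:
From p9 via ϵ: add p5.
From p5 via ϵ: add p13.
From p13 via ϵ: add p11.
From p11 via ϵ: add p10.
No new states can be added; the closed set is {p5, p9, p10, p11, p13}.

{p5, p9, p10, p11, p13}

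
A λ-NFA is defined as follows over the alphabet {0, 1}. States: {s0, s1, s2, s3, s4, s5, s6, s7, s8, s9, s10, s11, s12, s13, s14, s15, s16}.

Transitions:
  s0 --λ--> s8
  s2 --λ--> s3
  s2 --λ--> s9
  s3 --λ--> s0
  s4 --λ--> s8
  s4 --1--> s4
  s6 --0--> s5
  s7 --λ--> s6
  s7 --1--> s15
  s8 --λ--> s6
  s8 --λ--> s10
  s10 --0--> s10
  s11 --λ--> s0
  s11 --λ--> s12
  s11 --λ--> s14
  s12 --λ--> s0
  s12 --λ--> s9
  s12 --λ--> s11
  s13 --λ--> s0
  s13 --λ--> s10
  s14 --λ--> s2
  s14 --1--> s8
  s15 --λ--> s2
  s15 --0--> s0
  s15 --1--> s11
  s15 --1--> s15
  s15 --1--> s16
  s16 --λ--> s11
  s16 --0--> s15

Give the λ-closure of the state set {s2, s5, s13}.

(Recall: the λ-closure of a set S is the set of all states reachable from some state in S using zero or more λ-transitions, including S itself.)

{s0, s2, s3, s5, s6, s8, s9, s10, s13}

Start with {s2, s5, s13}.
From s2 via λ: add s3, s9.
From s13 via λ: add s0, s10.
From s0 via λ: add s8.
From s8 via λ: add s6.
No new states can be added; the closed set is {s0, s2, s3, s5, s6, s8, s9, s10, s13}.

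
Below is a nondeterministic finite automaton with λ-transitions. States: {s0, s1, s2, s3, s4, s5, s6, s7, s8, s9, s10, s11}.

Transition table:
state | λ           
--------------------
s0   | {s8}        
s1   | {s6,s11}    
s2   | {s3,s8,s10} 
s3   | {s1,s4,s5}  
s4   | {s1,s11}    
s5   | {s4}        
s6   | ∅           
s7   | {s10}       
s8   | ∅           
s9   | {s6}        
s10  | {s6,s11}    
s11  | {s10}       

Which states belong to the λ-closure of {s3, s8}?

{s1, s3, s4, s5, s6, s8, s10, s11}

Start with {s3, s8}.
From s3 via λ: add s1, s4, s5.
From s1 via λ: add s6, s11.
From s11 via λ: add s10.
No new states can be added; the closed set is {s1, s3, s4, s5, s6, s8, s10, s11}.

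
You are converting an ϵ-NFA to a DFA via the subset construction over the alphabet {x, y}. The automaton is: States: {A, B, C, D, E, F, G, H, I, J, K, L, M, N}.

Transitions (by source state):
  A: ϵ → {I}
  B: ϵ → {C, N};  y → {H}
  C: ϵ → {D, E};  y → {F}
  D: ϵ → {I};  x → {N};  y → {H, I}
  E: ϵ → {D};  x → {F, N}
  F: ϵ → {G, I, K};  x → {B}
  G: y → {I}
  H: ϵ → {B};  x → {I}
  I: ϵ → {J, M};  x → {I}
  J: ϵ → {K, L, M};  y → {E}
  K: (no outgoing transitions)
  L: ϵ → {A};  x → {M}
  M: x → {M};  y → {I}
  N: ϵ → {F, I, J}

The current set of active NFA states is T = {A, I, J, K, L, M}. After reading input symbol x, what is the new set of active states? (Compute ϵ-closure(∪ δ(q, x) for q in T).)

I on x → {I}.
L on x → {M}.
M on x → {M}.
No x-transition from A, J, K.
Union after reading x: {I, M}.
Now take the ϵ-closure:
From I via ϵ: add J.
From J via ϵ: add K, L.
From L via ϵ: add A.
No new states can be added; the closed set is {A, I, J, K, L, M}.

{A, I, J, K, L, M}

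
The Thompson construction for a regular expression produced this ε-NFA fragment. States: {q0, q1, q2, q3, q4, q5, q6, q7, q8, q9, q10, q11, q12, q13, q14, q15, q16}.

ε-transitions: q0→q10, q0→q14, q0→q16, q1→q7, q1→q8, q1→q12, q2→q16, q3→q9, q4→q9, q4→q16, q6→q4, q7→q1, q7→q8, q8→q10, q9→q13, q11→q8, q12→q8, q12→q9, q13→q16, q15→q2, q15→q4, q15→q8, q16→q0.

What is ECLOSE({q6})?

{q0, q4, q6, q9, q10, q13, q14, q16}

Start with {q6}.
From q6 via ε: add q4.
From q4 via ε: add q9, q16.
From q9 via ε: add q13.
From q16 via ε: add q0.
From q0 via ε: add q10, q14.
No new states can be added; the closed set is {q0, q4, q6, q9, q10, q13, q14, q16}.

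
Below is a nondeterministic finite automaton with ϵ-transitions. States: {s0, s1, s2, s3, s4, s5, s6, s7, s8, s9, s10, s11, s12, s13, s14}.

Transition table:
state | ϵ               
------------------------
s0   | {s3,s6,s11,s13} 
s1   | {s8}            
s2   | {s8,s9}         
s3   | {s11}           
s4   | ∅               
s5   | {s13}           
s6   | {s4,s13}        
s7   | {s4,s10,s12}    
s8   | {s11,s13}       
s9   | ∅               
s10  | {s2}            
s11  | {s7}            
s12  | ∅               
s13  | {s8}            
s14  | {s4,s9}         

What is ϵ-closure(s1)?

{s1, s2, s4, s7, s8, s9, s10, s11, s12, s13}

Start with {s1}.
From s1 via ϵ: add s8.
From s8 via ϵ: add s11, s13.
From s11 via ϵ: add s7.
From s7 via ϵ: add s4, s10, s12.
From s10 via ϵ: add s2.
From s2 via ϵ: add s9.
No new states can be added; the closed set is {s1, s2, s4, s7, s8, s9, s10, s11, s12, s13}.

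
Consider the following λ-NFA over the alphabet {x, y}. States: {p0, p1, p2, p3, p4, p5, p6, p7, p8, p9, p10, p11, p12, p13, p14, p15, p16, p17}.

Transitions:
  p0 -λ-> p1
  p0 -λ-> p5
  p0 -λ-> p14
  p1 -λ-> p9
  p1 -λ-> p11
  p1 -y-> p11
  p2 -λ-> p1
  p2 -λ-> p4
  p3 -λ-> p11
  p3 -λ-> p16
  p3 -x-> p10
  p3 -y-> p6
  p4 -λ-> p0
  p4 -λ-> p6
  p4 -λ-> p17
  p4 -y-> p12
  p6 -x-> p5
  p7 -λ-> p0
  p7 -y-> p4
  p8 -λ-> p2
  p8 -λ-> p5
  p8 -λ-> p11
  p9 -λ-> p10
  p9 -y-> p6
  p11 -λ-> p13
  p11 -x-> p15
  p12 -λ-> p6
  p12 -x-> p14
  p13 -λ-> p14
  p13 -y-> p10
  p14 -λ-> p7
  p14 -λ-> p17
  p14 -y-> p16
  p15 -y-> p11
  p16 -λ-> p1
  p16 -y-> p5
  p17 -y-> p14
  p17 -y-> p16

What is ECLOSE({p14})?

Start with {p14}.
From p14 via λ: add p7, p17.
From p7 via λ: add p0.
From p0 via λ: add p1, p5.
From p1 via λ: add p9, p11.
From p9 via λ: add p10.
From p11 via λ: add p13.
No new states can be added; the closed set is {p0, p1, p5, p7, p9, p10, p11, p13, p14, p17}.

{p0, p1, p5, p7, p9, p10, p11, p13, p14, p17}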